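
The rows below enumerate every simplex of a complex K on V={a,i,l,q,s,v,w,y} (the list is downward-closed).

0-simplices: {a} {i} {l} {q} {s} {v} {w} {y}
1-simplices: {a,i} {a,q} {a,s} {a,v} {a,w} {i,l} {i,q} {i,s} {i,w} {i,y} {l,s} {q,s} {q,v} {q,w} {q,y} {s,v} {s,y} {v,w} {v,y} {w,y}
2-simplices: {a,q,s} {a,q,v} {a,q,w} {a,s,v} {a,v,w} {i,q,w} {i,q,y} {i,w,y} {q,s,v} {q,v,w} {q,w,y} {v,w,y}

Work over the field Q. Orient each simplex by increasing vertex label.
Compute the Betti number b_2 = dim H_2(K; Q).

b_2=3

n_0=8 n_1=20 n_2=12  [Q]
∂1: piv[ai,aq,as,av,aw,il,iy] rk=7  ker:iq,is,iw,ls,qs,qv,qw,qy,sv,sy,vw,vy,wy
∂2: piv[aqs,aqv,aqw,asv,avw,iqw,iqy,iwy,vwy] rk=9  ker:qsv,qvw,qwy
b_2=(12−9)−0=3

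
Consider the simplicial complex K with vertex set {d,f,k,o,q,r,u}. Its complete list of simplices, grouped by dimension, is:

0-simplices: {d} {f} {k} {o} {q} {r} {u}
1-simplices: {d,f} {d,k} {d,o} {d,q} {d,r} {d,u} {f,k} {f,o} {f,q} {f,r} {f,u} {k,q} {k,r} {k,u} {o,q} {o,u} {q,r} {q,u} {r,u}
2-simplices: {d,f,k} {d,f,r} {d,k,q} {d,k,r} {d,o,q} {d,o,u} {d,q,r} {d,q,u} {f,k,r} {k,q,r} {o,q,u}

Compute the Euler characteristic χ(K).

χ(K)=-1

n_0=7 n_1=19 n_2=11
χ=+7−19+11=-1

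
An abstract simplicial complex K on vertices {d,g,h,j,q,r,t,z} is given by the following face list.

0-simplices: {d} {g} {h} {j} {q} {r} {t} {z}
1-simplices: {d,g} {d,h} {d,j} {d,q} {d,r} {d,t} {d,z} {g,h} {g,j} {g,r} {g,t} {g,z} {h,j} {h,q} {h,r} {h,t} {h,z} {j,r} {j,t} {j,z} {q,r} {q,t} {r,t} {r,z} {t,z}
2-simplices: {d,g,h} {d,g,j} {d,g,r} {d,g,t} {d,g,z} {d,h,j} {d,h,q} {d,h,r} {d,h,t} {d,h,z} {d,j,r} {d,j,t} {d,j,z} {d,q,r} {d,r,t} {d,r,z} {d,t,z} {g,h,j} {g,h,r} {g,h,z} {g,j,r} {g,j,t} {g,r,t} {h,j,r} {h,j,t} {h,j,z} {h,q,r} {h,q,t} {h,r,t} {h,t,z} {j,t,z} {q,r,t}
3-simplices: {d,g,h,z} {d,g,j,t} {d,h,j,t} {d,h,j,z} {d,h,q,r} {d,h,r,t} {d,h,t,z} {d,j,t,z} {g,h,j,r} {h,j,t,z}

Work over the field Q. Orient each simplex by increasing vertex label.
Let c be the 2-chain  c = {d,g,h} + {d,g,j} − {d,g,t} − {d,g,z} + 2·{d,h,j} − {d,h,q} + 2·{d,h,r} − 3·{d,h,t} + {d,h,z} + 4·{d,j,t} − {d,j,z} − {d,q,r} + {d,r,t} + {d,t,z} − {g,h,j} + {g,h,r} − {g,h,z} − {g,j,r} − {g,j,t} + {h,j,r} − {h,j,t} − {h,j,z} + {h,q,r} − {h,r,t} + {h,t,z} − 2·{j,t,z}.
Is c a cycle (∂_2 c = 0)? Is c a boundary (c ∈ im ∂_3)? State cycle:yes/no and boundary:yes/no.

cycle:yes boundary:yes

n_0=8 n_1=25 n_2=32 n_3=10  [Q]
∂1: piv[dg,dh,dj,dq,dr,dt,dz] rk=7  ker:gh,gj,gr,gt,gz,hj,hq,hr,ht,hz,jr,jt,jz,qr,qt,rt,rz,tz
∂2: piv[dgh,dgj,dgr,dgt,dgz,dhj,dhq,dhr,dht,dhz,djr,djt,djz,dqr,drt,drz,dtz,hqt] rk=18  ker:ghj,ghr,ghz,gjr,gjt,grt,hjr,hjt,hjz,hqr,hrt,htz,jtz,qrt
∂3: piv[dghz,dgjt,dhjt,dhjz,dhqr,dhrt,dhtz,djtz,ghjr] rk=9  ker:hjtz
∂2c = 0
c vs im∂3: reduces to 0 ⇒ boundary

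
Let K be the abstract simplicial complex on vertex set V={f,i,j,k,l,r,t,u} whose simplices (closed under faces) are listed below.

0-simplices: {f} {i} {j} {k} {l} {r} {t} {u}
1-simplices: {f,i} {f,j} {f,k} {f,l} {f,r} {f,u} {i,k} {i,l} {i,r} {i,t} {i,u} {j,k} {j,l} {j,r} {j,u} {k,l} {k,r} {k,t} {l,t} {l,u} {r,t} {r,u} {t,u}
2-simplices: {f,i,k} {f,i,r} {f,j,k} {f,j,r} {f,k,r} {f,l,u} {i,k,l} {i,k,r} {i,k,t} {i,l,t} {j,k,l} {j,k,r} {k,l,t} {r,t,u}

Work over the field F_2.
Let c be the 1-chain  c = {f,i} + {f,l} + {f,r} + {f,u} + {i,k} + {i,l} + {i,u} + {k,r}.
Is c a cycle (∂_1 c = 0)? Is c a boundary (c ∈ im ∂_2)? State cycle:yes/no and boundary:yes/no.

cycle:yes boundary:no

n_0=8 n_1=23 n_2=14  [Z2]
∂1: piv[fi,fj,fk,fl,fr,fu,it] rk=7  ker:ik,il,ir,iu,jk,jl,jr,ju,kl,kr,kt,lt,lu,rt,ru,tu
∂2: piv[fik,fir,fjk,fjr,fkr,flu,ikl,ikt,ilt,jkl,rtu] rk=11  ker:ikr,jkr,klt
∂1c = 0
c vs im∂2: residual ≠ 0 ⇒ not boundary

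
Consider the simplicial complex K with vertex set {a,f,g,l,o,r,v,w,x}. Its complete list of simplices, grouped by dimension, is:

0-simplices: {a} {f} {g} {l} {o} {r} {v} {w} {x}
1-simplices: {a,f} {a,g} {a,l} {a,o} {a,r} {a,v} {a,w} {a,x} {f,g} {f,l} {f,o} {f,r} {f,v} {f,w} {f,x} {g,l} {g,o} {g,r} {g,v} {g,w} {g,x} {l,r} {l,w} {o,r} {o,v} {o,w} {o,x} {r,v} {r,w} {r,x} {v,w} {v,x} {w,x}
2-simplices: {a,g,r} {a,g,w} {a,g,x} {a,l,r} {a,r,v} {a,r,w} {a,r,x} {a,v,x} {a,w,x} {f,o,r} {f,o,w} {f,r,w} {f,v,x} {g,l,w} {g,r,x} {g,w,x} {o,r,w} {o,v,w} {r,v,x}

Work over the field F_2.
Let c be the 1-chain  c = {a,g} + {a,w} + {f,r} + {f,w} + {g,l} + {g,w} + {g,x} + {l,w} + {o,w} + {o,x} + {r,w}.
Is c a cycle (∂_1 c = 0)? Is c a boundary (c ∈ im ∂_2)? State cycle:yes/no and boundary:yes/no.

cycle:yes boundary:no

n_0=9 n_1=33 n_2=19  [Z2]
∂1: piv[af,ag,al,ao,ar,av,aw,ax] rk=8  ker:fg,fl,fo,fr,fv,fw,fx,gl,go,gr,gv,gw,gx,lr,lw,or,ov,ow,ox,rv,rw,rx,vw,vx,wx
∂2: piv[agr,agw,agx,alr,arv,arw,arx,avx,awx,for,fow,frw,fvx,glw,ovw] rk=15  ker:grx,gwx,orw,rvx
∂1c = 0
c vs im∂2: residual ≠ 0 ⇒ not boundary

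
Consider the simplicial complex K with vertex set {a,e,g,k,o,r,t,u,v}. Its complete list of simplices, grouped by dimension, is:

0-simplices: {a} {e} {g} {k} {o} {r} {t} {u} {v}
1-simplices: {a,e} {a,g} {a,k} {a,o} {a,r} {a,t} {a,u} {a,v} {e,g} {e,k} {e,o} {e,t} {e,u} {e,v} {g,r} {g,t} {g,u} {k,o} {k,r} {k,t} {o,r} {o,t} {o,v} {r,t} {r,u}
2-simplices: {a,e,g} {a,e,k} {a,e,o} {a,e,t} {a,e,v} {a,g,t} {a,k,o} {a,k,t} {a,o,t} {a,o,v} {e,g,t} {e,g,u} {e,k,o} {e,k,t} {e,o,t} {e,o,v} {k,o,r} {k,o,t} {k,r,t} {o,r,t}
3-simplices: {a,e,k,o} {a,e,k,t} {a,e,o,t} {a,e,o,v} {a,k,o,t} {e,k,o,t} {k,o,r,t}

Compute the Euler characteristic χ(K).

χ(K)=-3

n_0=9 n_1=25 n_2=20 n_3=7
χ=+9−25+20−7=-3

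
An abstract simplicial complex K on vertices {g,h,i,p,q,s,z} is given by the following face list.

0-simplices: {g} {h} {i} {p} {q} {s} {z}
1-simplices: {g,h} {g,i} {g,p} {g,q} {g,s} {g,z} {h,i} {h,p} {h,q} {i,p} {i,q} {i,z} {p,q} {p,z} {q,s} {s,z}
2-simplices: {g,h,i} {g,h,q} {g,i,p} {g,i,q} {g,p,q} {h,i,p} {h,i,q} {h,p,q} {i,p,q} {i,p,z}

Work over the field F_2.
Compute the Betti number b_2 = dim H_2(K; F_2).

b_2=3

n_0=7 n_1=16 n_2=10  [Z2]
∂1: piv[gh,gi,gp,gq,gs,gz] rk=6  ker:hi,hp,hq,ip,iq,iz,pq,pz,qs,sz
∂2: piv[ghi,ghq,gip,giq,gpq,hip,ipz] rk=7  ker:hiq,hpq,ipq
b_2=(10−7)−0=3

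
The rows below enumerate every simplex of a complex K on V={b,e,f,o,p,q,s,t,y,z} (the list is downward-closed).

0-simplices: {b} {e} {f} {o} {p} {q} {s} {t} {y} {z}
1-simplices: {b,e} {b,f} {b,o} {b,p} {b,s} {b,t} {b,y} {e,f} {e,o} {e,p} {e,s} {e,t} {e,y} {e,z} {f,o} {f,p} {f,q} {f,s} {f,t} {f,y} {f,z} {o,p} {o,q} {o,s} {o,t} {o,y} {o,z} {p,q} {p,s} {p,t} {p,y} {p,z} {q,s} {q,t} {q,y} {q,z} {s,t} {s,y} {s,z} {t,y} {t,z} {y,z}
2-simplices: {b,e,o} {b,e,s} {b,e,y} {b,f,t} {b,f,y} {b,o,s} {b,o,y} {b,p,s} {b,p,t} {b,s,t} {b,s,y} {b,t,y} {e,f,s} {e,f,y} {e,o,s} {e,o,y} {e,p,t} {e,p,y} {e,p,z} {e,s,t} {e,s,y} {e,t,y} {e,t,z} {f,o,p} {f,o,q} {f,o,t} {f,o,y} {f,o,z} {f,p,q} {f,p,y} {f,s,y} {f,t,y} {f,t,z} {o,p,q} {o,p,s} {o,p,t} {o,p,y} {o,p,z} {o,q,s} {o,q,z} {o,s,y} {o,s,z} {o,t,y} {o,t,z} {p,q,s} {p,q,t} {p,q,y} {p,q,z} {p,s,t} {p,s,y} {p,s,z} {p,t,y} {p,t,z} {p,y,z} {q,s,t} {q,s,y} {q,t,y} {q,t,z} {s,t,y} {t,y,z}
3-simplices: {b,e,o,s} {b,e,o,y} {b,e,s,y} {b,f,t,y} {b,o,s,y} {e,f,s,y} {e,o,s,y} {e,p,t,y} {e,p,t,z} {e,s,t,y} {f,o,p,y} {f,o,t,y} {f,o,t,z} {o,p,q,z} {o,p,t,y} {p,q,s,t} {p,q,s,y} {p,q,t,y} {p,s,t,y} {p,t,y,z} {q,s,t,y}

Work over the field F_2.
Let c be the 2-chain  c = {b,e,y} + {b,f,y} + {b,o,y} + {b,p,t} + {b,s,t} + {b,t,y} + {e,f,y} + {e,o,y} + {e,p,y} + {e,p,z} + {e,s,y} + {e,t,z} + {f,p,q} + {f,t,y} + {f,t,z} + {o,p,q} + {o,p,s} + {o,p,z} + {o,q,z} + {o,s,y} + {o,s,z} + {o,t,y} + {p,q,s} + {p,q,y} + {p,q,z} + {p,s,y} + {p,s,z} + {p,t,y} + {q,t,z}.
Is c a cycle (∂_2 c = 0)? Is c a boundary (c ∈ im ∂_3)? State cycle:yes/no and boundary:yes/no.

n_0=10 n_1=42 n_2=60 n_3=21  [Z2]
∂1: piv[be,bf,bo,bp,bs,bt,by,ez,fq] rk=9  ker:ef,eo,ep,es,et,ey,fo,fp,fs,ft,fy,fz,op,oq,os,ot,oy,oz,pq,ps,pt,py,pz,qs,qt,qy,qz,st,sy,sz,ty,tz,yz
∂2: piv[beo,bes,bey,bft,bfy,bos,boy,bps,bpt,bst,bsy,bty,efs,efy,ept,epy,epz,est,etz,fop,foq,fot,foy,foz,fpq,fpy,ftz,oqs,oqz,osz,pqt,pqy,pyz] rk=33  ker:eos,eoy,esy,ety,fsy,fty,opq,ops,opt,opy,opz,osy,oty,otz,pqs,pqz,pst,psy,psz,pty,ptz,qst,qsy,qty,qtz,sty,tyz
∂3: piv[beos,beoy,besy,bfty,bosy,efsy,epty,eptz,esty,fopy,foty,fotz,opqz,opty,pqst,pqsy,pqty,psty,ptyz] rk=19  ker:eosy,qsty
∂2c = {b,e} + {b,f} + {b,o} + {b,p} + {b,s} + {b,t} + {e,f} + {e,o} + {e,s} + {e,t} + {e,y} + {f,p} + {f,q} + {f,y} + {f,z} + {o,p} + {o,s} + {o,t} + {o,z} + {p,q} + {q,s} + {q,t} + {q,y} + {q,z} + {s,t} + {s,y} + {t,z}

cycle:no boundary:no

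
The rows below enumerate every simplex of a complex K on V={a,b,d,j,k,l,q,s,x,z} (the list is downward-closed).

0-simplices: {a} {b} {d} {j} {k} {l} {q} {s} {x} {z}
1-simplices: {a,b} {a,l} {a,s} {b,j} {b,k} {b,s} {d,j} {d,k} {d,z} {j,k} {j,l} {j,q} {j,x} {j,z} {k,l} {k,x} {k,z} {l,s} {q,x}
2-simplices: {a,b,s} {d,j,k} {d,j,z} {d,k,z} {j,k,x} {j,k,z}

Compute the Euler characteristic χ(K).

χ(K)=-3

n_0=10 n_1=19 n_2=6
χ=+10−19+6=-3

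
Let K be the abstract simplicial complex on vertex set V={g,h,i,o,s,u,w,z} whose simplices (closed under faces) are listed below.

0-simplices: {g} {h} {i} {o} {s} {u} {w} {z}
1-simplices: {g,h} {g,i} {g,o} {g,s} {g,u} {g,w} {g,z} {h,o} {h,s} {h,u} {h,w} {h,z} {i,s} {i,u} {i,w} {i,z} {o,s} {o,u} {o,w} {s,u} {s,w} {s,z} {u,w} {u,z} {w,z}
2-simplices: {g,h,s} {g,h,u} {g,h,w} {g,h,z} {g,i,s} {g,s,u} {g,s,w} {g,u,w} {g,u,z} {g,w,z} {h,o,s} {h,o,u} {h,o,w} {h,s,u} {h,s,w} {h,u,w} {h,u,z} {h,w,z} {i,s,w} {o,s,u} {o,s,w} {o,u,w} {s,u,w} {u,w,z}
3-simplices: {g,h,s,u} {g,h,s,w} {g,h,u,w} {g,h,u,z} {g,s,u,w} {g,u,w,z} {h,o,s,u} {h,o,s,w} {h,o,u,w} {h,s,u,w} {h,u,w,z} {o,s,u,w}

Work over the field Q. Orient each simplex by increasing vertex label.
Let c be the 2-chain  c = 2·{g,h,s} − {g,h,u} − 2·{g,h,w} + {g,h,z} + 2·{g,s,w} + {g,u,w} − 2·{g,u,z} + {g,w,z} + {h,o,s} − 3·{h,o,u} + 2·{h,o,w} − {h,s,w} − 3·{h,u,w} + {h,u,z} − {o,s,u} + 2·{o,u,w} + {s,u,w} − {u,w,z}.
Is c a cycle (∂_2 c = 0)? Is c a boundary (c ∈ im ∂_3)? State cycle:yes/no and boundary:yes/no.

n_0=8 n_1=25 n_2=24 n_3=12  [Q]
∂1: piv[gh,gi,go,gs,gu,gw,gz] rk=7  ker:ho,hs,hu,hw,hz,is,iu,iw,iz,os,ou,ow,su,sw,sz,uw,uz,wz
∂2: piv[ghs,ghu,ghw,ghz,gis,gsu,gsw,guw,guz,gwz,hos,hou,how,isw] rk=14  ker:hsu,hsw,huw,huz,hwz,osu,osw,ouw,suw,uwz
∂3: piv[ghsu,ghsw,ghuw,ghuz,gsuw,guwz,hosu,hosw,houw,huwz] rk=10  ker:hsuw,osuw
∂2c = 0
c vs im∂3: reduces to 0 ⇒ boundary

cycle:yes boundary:yes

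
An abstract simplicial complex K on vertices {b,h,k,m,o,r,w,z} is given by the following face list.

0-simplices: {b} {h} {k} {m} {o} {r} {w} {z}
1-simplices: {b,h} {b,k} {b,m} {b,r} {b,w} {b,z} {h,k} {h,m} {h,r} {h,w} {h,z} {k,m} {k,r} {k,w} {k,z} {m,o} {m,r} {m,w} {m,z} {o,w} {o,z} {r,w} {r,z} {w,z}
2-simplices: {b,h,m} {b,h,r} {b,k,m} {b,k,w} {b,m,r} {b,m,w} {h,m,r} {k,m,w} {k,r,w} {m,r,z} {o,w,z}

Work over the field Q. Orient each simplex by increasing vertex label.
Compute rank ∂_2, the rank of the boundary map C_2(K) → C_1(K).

rank∂_2=9

n_0=8 n_1=24 n_2=11  [Q]
∂1: piv[bh,bk,bm,br,bw,bz,mo] rk=7  ker:hk,hm,hr,hw,hz,km,kr,kw,kz,mr,mw,mz,ow,oz,rw,rz,wz
∂2: piv[bhm,bhr,bkm,bkw,bmr,bmw,krw,mrz,owz] rk=9  ker:hmr,kmw
rk∂_2=9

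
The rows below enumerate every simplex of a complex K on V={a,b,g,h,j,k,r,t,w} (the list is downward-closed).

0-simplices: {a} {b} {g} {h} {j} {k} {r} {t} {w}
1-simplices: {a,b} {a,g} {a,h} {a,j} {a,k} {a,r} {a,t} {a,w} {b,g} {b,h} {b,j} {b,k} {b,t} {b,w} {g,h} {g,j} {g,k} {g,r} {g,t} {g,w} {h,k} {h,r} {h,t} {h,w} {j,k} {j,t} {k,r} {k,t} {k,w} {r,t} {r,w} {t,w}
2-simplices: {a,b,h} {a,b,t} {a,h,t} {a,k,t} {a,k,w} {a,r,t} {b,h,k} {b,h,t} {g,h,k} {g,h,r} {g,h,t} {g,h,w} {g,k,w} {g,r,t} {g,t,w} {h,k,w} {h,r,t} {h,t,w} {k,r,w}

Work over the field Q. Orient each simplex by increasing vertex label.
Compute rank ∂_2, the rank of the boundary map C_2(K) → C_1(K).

rank∂_2=15

n_0=9 n_1=32 n_2=19  [Q]
∂1: piv[ab,ag,ah,aj,ak,ar,at,aw] rk=8  ker:bg,bh,bj,bk,bt,bw,gh,gj,gk,gr,gt,gw,hk,hr,ht,hw,jk,jt,kr,kt,kw,rt,rw,tw
∂2: piv[abh,abt,aht,akt,akw,art,bhk,ghk,ghr,ght,ghw,gkw,grt,gtw,krw] rk=15  ker:bht,hkw,hrt,htw
rk∂_2=15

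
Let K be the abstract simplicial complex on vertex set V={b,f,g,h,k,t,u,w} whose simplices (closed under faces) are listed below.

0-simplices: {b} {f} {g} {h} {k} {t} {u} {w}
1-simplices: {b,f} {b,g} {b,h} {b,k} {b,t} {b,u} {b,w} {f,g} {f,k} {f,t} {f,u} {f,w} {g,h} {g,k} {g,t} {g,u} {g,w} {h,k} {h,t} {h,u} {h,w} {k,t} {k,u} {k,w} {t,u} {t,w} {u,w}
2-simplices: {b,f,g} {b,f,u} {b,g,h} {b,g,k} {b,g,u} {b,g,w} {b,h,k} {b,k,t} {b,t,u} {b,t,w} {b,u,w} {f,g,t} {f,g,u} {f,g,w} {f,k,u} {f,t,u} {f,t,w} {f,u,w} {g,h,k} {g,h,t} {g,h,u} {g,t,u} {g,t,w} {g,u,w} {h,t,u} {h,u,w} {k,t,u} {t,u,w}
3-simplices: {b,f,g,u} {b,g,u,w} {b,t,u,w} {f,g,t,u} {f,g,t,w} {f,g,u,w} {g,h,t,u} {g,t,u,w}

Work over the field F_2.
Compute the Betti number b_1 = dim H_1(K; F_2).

n_0=8 n_1=27 n_2=28 n_3=8  [Z2]
∂1: piv[bf,bg,bh,bk,bt,bu,bw] rk=7  ker:fg,fk,ft,fu,fw,gh,gk,gt,gu,gw,hk,ht,hu,hw,kt,ku,kw,tu,tw,uw
∂2: piv[bfg,bfu,bgh,bgk,bgu,bgw,bhk,bkt,btu,btw,buw,fgt,fgw,fku,ftu,ght,ghu,huw,ktu] rk=19  ker:fgu,ftw,fuw,ghk,gtu,gtw,guw,htu,tuw
∂3: piv[bfgu,bguw,btuw,fgtu,fgtw,fguw,ghtu,gtuw] rk=8
b_1=(27−7)−19=1

b_1=1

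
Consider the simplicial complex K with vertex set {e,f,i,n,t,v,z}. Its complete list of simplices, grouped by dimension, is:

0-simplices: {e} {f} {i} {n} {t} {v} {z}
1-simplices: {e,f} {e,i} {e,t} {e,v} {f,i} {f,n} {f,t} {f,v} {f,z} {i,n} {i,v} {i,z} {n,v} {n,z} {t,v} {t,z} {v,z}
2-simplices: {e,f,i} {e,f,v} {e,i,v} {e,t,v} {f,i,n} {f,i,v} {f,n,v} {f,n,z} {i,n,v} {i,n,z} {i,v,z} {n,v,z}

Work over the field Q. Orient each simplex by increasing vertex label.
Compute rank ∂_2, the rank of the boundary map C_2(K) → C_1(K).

rank∂_2=9

n_0=7 n_1=17 n_2=12  [Q]
∂1: piv[ef,ei,et,ev,fn,fz] rk=6  ker:fi,ft,fv,in,iv,iz,nv,nz,tv,tz,vz
∂2: piv[efi,efv,eiv,etv,fin,fnv,fnz,inz,ivz] rk=9  ker:fiv,inv,nvz
rk∂_2=9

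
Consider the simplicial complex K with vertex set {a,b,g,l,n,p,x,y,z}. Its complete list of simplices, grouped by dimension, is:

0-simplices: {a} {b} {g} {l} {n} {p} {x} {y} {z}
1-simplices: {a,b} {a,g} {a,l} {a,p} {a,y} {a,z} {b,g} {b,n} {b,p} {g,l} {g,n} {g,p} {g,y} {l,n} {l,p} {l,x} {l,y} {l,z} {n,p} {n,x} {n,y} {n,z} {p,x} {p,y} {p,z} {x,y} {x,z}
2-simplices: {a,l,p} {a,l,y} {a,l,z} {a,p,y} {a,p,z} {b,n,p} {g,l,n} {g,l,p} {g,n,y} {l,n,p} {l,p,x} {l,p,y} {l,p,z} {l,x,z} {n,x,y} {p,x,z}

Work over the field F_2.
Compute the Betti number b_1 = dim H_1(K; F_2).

b_1=6

n_0=9 n_1=27 n_2=16  [Z2]
∂1: piv[ab,ag,al,ap,ay,az,bn,lx] rk=8  ker:bg,bp,gl,gn,gp,gy,ln,lp,ly,lz,np,nx,ny,nz,px,py,pz,xy,xz
∂2: piv[alp,aly,alz,apy,apz,bnp,gln,glp,gny,lnp,lpx,lxz,nxy] rk=13  ker:lpy,lpz,pxz
b_1=(27−8)−13=6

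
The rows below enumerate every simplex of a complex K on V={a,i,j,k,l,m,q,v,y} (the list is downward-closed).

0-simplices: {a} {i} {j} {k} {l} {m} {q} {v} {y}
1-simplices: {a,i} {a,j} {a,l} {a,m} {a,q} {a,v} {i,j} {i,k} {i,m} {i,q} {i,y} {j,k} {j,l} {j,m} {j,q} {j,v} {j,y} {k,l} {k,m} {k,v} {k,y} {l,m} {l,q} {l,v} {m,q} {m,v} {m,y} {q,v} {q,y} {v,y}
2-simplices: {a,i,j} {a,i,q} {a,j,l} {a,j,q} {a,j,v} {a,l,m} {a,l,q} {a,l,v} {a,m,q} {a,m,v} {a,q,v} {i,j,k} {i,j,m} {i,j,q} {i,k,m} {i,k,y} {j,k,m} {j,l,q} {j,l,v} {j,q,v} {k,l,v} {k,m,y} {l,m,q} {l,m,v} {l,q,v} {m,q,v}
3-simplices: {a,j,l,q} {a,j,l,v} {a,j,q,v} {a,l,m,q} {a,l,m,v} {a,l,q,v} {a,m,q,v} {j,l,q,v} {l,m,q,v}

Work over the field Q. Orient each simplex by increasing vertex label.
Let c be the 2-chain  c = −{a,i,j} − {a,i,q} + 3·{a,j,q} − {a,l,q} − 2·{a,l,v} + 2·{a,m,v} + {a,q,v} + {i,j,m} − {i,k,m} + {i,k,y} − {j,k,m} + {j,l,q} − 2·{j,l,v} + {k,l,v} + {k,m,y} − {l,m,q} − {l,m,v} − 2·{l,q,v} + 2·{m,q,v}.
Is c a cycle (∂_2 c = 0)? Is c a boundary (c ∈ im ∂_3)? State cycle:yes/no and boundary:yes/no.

n_0=9 n_1=30 n_2=26 n_3=9  [Q]
∂1: piv[ai,aj,al,am,aq,av,ik,iy] rk=8  ker:ij,im,iq,jk,jl,jm,jq,jv,jy,kl,km,kv,ky,lm,lq,lv,mq,mv,my,qv,qy,vy
∂2: piv[aij,aiq,ajl,ajq,ajv,alm,alq,alv,amq,amv,aqv,ijk,ijm,ikm,iky,klv,kmy] rk=17  ker:ijq,jkm,jlq,jlv,jqv,lmq,lmv,lqv,mqv
∂3: piv[ajlq,ajlv,ajqv,almq,almv,alqv,amqv] rk=7  ker:jlqv,lmqv
∂2c = −2·{a,i} + 4·{a,j} − 3·{a,l} + 2·{a,m} − {a,v} − {i,q} − {i,y} − {j,k} − {j,l} + 2·{j,m} + 2·{j,q} + 2·{j,v} + {k,l} − {k,m} − {k,v} − 2·{l,m} − {l,q} + {m,q} − {m,v} + {m,y} + {q,v}

cycle:no boundary:no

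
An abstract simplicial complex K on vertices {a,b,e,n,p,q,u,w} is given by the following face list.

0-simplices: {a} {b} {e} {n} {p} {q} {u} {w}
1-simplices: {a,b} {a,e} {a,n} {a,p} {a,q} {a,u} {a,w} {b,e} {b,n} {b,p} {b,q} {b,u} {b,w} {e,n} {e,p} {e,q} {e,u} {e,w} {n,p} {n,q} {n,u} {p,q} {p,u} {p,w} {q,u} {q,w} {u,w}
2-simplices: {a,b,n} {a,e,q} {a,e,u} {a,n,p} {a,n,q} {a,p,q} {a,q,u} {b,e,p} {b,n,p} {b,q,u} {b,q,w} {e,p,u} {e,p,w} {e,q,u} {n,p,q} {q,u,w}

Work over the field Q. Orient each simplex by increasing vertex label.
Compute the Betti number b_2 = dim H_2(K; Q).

n_0=8 n_1=27 n_2=16  [Q]
∂1: piv[ab,ae,an,ap,aq,au,aw] rk=7  ker:be,bn,bp,bq,bu,bw,en,ep,eq,eu,ew,np,nq,nu,pq,pu,pw,qu,qw,uw
∂2: piv[abn,aeq,aeu,anp,anq,apq,aqu,bep,bnp,bqu,bqw,epu,epw,quw] rk=14  ker:equ,npq
b_2=(16−14)−0=2

b_2=2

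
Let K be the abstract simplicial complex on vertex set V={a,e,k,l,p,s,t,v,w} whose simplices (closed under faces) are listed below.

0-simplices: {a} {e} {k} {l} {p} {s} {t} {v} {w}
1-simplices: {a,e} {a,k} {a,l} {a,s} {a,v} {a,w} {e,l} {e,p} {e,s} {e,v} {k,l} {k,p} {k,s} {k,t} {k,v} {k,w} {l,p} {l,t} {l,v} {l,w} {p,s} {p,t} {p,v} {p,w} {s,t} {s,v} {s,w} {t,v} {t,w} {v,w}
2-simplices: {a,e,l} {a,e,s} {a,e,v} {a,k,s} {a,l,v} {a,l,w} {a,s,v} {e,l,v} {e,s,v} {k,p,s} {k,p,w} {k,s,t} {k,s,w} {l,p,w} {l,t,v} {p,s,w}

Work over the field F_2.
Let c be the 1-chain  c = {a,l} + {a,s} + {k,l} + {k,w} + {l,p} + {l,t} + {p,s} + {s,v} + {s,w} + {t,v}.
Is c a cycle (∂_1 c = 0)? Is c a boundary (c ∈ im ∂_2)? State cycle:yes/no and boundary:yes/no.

cycle:yes boundary:no

n_0=9 n_1=30 n_2=16  [Z2]
∂1: piv[ae,ak,al,as,av,aw,ep,kt] rk=8  ker:el,es,ev,kl,kp,ks,kv,kw,lp,lt,lv,lw,ps,pt,pv,pw,st,sv,sw,tv,tw,vw
∂2: piv[ael,aes,aev,aks,alv,alw,asv,kps,kpw,kst,ksw,lpw,ltv] rk=13  ker:elv,esv,psw
∂1c = 0
c vs im∂2: residual ≠ 0 ⇒ not boundary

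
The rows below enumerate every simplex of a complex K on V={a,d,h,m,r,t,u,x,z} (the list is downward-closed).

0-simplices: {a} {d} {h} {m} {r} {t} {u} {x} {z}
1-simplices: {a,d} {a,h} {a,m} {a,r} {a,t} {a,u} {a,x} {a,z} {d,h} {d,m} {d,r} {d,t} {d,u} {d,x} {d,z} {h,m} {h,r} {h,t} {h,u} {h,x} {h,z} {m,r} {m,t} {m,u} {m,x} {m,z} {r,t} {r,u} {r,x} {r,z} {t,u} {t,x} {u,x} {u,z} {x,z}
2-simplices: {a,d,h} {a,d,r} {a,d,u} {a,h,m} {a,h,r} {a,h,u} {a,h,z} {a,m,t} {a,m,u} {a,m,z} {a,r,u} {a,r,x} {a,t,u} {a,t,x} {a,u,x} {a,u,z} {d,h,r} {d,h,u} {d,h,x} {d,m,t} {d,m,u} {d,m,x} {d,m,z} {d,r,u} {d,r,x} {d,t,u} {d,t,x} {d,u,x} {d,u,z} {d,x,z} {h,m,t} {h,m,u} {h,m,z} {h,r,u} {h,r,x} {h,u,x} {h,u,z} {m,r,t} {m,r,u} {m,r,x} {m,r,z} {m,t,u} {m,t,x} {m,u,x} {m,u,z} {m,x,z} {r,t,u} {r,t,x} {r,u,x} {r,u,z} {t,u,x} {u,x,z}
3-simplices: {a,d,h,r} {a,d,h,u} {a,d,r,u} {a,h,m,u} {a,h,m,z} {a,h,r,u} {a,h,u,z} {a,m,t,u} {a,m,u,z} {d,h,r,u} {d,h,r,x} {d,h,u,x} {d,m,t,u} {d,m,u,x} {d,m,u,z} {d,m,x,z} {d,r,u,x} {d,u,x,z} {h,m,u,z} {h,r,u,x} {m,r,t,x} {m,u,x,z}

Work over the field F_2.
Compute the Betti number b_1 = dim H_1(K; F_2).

n_0=9 n_1=35 n_2=52 n_3=22  [Z2]
∂1: piv[ad,ah,am,ar,at,au,ax,az] rk=8  ker:dh,dm,dr,dt,du,dx,dz,hm,hr,ht,hu,hx,hz,mr,mt,mu,mx,mz,rt,ru,rx,rz,tu,tx,ux,uz,xz
∂2: piv[adh,adr,adu,ahm,ahr,ahu,ahz,amt,amu,amz,aru,arx,atu,atx,aux,auz,dhx,dmt,dmu,dmx,dmz,drx,dxz,hmt,mrt,mru,mrz] rk=27  ker:dhr,dhu,dru,dtu,dtx,dux,duz,hmu,hmz,hru,hrx,hux,huz,mrx,mtu,mtx,mux,muz,mxz,rtu,rtx,rux,ruz,tux,uxz
∂3: piv[adhr,adhu,adru,ahmu,ahmz,ahru,ahuz,amtu,amuz,dhrx,dhux,dmtu,dmux,dmuz,dmxz,drux,duxz,mrtx] rk=18  ker:dhru,hmuz,hrux,muxz
b_1=(35−8)−27=0

b_1=0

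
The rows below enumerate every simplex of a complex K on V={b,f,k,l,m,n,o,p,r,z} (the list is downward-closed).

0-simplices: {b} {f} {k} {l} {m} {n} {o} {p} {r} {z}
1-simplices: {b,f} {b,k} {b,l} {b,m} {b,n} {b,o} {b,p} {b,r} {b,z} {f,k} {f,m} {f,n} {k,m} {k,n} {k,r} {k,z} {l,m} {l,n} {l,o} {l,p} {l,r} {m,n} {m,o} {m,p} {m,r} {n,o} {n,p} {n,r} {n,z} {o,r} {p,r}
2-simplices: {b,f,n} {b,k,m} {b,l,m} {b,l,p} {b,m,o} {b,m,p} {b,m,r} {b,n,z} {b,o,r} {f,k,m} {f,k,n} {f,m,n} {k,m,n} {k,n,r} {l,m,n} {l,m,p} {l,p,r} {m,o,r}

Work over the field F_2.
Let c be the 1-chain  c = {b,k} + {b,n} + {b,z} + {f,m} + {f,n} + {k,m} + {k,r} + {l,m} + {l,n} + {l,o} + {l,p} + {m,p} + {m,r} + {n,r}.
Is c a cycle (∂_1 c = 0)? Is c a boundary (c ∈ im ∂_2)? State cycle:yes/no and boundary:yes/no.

n_0=10 n_1=31 n_2=18  [Z2]
∂1: piv[bf,bk,bl,bm,bn,bo,bp,br,bz] rk=9  ker:fk,fm,fn,km,kn,kr,kz,lm,ln,lo,lp,lr,mn,mo,mp,mr,no,np,nr,nz,or,pr
∂2: piv[bfn,bkm,blm,blp,bmo,bmp,bmr,bnz,bor,fkm,fkn,fmn,knr,lmn,lpr] rk=15  ker:kmn,lmp,mor
∂1c = {b} + {k} + {m} + {o} + {r} + {z}

cycle:no boundary:no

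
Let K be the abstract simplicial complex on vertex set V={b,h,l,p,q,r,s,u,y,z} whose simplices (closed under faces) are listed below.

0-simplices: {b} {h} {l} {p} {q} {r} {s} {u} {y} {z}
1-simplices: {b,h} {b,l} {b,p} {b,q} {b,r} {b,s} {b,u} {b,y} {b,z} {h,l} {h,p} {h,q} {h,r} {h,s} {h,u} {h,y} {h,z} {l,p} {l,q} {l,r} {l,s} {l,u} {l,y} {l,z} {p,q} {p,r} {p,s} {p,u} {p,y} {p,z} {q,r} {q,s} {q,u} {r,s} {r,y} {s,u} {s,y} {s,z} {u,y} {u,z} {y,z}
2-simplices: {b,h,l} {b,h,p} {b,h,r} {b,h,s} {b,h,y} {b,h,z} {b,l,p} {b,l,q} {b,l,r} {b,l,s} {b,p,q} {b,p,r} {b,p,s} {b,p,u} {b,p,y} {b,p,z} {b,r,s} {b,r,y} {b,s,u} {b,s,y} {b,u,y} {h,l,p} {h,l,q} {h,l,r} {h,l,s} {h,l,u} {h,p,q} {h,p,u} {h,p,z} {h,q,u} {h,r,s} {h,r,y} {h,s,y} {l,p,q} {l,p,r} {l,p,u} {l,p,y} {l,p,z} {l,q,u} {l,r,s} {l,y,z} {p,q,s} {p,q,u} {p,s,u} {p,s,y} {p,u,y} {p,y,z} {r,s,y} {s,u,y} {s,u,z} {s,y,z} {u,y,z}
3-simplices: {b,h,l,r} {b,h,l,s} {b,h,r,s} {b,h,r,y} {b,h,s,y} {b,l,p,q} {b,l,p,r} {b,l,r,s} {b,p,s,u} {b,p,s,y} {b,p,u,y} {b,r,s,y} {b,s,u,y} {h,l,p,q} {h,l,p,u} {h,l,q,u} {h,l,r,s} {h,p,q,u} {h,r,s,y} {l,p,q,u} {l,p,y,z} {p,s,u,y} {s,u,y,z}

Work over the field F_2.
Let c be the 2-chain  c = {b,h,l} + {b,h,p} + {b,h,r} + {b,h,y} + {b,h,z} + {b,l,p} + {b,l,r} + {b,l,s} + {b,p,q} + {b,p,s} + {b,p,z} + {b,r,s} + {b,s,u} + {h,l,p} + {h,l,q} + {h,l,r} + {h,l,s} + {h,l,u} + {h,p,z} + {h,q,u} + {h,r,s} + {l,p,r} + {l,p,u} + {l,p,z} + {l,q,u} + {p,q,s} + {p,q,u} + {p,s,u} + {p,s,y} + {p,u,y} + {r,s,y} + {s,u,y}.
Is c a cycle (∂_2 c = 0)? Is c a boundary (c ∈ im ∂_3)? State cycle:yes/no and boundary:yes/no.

n_0=10 n_1=41 n_2=52 n_3=23  [Z2]
∂1: piv[bh,bl,bp,bq,br,bs,bu,by,bz] rk=9  ker:hl,hp,hq,hr,hs,hu,hy,hz,lp,lq,lr,ls,lu,ly,lz,pq,pr,ps,pu,py,pz,qr,qs,qu,rs,ry,su,sy,sz,uy,uz,yz
∂2: piv[bhl,bhp,bhr,bhs,bhy,bhz,blp,blq,blr,bls,bpq,bpr,bps,bpu,bpy,bpz,brs,bry,bsu,bsy,buy,hlq,hlu,hpu,hqu,lpy,lpz,lyz,pqs,suz,syz] rk=31  ker:hlp,hlr,hls,hpq,hpz,hrs,hry,hsy,lpq,lpr,lpu,lqu,lrs,pqu,psu,psy,puy,pyz,rsy,suy,uyz
∂3: piv[bhlr,bhls,bhrs,bhry,bhsy,blpq,blpr,blrs,bpsu,bpsy,bpuy,brsy,bsuy,hlpq,hlpu,hlqu,hpqu,lpyz,suyz] rk=19  ker:hlrs,hrsy,lpqu,psuy
∂2c = {b,h} + {b,p} + {b,q} + {b,r} + {b,u} + {b,y} + {h,p} + {h,r} + {h,y} + {l,p} + {l,r} + {l,u} + {l,z} + {p,q} + {p,r} + {p,z} + {q,s} + {q,u} + {r,s} + {r,y} + {s,u} + {s,y}

cycle:no boundary:no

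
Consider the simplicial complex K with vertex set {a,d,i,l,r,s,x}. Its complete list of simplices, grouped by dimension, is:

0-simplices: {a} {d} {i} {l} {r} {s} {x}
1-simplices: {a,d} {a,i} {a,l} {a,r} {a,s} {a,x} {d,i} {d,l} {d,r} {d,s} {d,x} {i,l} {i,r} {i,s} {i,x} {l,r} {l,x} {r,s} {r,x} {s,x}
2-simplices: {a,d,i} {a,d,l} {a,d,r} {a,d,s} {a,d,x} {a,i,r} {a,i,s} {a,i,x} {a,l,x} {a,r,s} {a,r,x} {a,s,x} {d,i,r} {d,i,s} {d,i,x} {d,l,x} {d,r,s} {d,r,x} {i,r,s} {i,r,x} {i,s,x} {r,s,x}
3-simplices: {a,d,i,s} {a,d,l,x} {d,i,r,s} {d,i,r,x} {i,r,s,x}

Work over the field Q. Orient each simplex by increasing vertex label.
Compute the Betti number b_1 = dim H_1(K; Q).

b_1=2

n_0=7 n_1=20 n_2=22 n_3=5  [Q]
∂1: piv[ad,ai,al,ar,as,ax] rk=6  ker:di,dl,dr,ds,dx,il,ir,is,ix,lr,lx,rs,rx,sx
∂2: piv[adi,adl,adr,ads,adx,air,ais,aix,alx,ars,arx,asx] rk=12  ker:dir,dis,dix,dlx,drs,drx,irs,irx,isx,rsx
∂3: piv[adis,adlx,dirs,dirx,irsx] rk=5
b_1=(20−6)−12=2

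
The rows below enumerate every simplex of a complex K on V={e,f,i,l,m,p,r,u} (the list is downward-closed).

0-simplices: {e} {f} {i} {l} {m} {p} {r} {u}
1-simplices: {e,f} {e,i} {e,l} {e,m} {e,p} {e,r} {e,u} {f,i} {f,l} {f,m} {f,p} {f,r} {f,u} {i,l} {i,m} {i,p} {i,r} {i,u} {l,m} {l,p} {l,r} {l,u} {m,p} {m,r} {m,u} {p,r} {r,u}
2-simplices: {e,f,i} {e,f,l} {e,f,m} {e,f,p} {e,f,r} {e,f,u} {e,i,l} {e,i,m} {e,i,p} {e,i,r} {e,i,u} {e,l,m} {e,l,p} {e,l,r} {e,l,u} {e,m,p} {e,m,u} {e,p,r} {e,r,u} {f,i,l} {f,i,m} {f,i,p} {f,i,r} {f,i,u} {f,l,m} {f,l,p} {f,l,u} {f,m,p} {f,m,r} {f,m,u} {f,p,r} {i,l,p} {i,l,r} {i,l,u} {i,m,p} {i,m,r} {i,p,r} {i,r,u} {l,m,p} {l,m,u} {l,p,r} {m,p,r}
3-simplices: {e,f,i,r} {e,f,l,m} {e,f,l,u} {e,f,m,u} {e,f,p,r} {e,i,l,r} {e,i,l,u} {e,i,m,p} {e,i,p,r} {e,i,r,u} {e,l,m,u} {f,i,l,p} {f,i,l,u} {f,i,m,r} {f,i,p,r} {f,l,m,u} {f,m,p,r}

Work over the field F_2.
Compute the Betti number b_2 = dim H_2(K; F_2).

n_0=8 n_1=27 n_2=42 n_3=17  [Z2]
∂1: piv[ef,ei,el,em,ep,er,eu] rk=7  ker:fi,fl,fm,fp,fr,fu,il,im,ip,ir,iu,lm,lp,lr,lu,mp,mr,mu,pr,ru
∂2: piv[efi,efl,efm,efp,efr,efu,eil,eim,eip,eir,eiu,elm,elp,elr,elu,emp,emu,epr,eru,fmr] rk=20  ker:fil,fim,fip,fir,fiu,flm,flp,flu,fmp,fmu,fpr,ilp,ilr,ilu,imp,imr,ipr,iru,lmp,lmu,lpr,mpr
∂3: piv[efir,eflm,eflu,efmu,efpr,eilr,eilu,eimp,eipr,eiru,elmu,filp,filu,fimr,fipr,fmpr] rk=16  ker:flmu
b_2=(42−20)−16=6

b_2=6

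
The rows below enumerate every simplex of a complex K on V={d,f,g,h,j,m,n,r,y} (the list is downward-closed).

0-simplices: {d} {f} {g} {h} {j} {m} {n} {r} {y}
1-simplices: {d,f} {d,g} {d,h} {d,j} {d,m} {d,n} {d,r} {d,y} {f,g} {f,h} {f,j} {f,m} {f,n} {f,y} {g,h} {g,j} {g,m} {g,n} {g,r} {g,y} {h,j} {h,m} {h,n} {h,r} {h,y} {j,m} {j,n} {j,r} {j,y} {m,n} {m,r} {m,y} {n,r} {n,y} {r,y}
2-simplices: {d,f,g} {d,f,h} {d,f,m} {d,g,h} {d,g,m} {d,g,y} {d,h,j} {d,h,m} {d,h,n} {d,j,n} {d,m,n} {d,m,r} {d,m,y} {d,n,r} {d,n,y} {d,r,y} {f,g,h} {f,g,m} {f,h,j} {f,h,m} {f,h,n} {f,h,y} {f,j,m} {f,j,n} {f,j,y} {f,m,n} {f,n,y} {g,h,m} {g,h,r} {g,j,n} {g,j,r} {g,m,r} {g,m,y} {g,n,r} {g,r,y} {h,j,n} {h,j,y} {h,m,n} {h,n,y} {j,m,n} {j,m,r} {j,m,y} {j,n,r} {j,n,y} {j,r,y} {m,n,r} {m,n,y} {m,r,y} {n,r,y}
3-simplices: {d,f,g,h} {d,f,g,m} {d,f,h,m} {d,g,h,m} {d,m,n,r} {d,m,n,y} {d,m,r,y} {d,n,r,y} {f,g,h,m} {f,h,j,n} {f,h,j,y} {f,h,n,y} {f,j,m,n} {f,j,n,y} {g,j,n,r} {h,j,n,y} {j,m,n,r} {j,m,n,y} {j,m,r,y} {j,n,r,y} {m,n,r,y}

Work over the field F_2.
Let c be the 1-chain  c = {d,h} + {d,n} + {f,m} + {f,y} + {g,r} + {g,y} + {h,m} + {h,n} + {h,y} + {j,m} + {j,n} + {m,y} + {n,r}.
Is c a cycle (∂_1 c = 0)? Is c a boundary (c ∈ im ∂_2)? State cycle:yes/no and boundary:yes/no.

cycle:yes boundary:yes

n_0=9 n_1=35 n_2=49 n_3=21  [Z2]
∂1: piv[df,dg,dh,dj,dm,dn,dr,dy] rk=8  ker:fg,fh,fj,fm,fn,fy,gh,gj,gm,gn,gr,gy,hj,hm,hn,hr,hy,jm,jn,jr,jy,mn,mr,my,nr,ny,ry
∂2: piv[dfg,dfh,dfm,dgh,dgm,dgy,dhj,dhm,dhn,djn,dmn,dmr,dmy,dnr,dny,dry,fhj,fhn,fhy,fjm,fjy,fny,ghr,gjn,gjr,gmr,gnr] rk=27  ker:fgh,fgm,fhm,fjn,fmn,ghm,gmy,gry,hjn,hjy,hmn,hny,jmn,jmr,jmy,jnr,jny,jry,mnr,mny,mry,nry
∂3: piv[dfgh,dfgm,dfhm,dghm,dmnr,dmny,dmry,dnry,fhjn,fhjy,fhny,fjmn,fjny,gjnr,jmnr,jmny,jmry] rk=17  ker:fghm,hjny,jnry,mnry
∂1c = 0
c vs im∂2: reduces to 0 ⇒ boundary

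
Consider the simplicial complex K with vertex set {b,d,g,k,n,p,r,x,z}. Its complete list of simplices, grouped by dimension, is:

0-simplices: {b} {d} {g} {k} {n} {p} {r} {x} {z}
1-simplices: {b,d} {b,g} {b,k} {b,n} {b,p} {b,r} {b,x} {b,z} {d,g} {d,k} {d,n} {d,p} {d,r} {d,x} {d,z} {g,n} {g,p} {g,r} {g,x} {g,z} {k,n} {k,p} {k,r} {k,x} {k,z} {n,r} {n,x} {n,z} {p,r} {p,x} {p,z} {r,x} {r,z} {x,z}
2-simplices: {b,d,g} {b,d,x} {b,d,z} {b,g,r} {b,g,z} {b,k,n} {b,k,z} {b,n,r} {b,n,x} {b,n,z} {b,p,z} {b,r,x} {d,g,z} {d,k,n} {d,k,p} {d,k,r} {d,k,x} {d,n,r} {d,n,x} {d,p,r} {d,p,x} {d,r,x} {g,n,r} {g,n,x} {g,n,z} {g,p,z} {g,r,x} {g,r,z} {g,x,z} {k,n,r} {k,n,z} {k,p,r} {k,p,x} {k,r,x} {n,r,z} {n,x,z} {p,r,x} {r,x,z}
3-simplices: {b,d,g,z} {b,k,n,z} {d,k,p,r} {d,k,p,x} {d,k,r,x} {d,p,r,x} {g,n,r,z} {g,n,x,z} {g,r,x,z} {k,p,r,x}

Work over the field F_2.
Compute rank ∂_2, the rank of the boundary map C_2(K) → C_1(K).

n_0=9 n_1=34 n_2=38 n_3=10  [Z2]
∂1: piv[bd,bg,bk,bn,bp,br,bx,bz] rk=8  ker:dg,dk,dn,dp,dr,dx,dz,gn,gp,gr,gx,gz,kn,kp,kr,kx,kz,nr,nx,nz,pr,px,pz,rx,rz,xz
∂2: piv[bdg,bdx,bdz,bgr,bgz,bkn,bkz,bnr,bnx,bnz,bpz,brx,dkn,dkp,dkr,dkx,dnr,dnx,dpr,dpx,gnr,gnx,gpz,grz,gxz] rk=25  ker:dgz,drx,gnz,grx,knr,knz,kpr,kpx,krx,nrz,nxz,prx,rxz
∂3: piv[bdgz,bknz,dkpr,dkpx,dkrx,dprx,gnrz,gnxz,grxz] rk=9  ker:kprx
rk∂_2=25

rank∂_2=25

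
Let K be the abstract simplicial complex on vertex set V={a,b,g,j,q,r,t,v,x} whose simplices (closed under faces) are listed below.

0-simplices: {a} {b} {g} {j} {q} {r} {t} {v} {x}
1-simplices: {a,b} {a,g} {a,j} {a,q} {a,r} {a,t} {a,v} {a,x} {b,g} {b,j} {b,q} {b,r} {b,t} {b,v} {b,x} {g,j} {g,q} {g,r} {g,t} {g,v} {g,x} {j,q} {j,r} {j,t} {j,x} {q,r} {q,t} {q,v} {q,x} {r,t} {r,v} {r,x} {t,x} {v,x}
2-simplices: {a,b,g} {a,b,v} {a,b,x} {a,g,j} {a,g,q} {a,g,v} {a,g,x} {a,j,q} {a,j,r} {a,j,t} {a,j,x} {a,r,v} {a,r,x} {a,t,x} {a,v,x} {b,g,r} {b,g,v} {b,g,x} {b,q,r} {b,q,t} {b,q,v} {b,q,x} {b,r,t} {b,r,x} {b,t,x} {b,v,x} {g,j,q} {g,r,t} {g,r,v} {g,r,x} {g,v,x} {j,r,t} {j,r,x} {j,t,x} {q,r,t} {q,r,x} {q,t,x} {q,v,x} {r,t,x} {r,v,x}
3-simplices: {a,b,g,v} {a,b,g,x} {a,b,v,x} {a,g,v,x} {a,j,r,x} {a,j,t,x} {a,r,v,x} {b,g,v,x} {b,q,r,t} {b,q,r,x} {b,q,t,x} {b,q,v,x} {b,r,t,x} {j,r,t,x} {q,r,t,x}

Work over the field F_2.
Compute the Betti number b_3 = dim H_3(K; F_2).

n_0=9 n_1=34 n_2=40 n_3=15  [Z2]
∂1: piv[ab,ag,aj,aq,ar,at,av,ax] rk=8  ker:bg,bj,bq,br,bt,bv,bx,gj,gq,gr,gt,gv,gx,jq,jr,jt,jx,qr,qt,qv,qx,rt,rv,rx,tx,vx
∂2: piv[abg,abv,abx,agj,agq,agv,agx,ajq,ajr,ajt,ajx,arv,arx,atx,avx,bgr,bqr,bqt,bqv,bqx,brt,brx,btx,grt] rk=24  ker:bgv,bgx,bvx,gjq,grv,grx,gvx,jrt,jrx,jtx,qrt,qrx,qtx,qvx,rtx,rvx
∂3: piv[abgv,abgx,abvx,agvx,ajrx,ajtx,arvx,bqrt,bqrx,bqtx,bqvx,brtx,jrtx] rk=13  ker:bgvx,qrtx
b_3=(15−13)−0=2

b_3=2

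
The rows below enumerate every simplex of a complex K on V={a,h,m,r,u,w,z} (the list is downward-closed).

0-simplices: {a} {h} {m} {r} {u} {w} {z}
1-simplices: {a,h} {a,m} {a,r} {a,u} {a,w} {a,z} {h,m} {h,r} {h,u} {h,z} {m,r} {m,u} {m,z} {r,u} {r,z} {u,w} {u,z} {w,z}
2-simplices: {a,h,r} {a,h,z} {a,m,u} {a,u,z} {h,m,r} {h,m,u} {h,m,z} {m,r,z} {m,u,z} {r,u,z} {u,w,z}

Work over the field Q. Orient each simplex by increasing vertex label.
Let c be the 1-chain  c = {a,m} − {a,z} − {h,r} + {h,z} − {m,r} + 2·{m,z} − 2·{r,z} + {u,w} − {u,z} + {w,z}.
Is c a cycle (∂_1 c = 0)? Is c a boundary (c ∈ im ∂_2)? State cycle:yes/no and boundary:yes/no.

n_0=7 n_1=18 n_2=11  [Q]
∂1: piv[ah,am,ar,au,aw,az] rk=6  ker:hm,hr,hu,hz,mr,mu,mz,ru,rz,uw,uz,wz
∂2: piv[ahr,ahz,amu,auz,hmr,hmu,hmz,mrz,muz,ruz,uwz] rk=11
∂1c = 0
c vs im∂2: reduces to 0 ⇒ boundary

cycle:yes boundary:yes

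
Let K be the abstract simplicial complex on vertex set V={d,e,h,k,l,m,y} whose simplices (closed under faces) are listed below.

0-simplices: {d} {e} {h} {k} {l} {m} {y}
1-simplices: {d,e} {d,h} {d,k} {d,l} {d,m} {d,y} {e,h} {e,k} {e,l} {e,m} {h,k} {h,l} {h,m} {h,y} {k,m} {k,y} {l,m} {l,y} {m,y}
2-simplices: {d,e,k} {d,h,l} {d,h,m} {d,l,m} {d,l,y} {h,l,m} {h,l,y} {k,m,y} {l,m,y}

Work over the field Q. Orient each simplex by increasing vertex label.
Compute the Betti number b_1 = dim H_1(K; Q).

n_0=7 n_1=19 n_2=9  [Q]
∂1: piv[de,dh,dk,dl,dm,dy] rk=6  ker:eh,ek,el,em,hk,hl,hm,hy,km,ky,lm,ly,my
∂2: piv[dek,dhl,dhm,dlm,dly,hly,kmy,lmy] rk=8  ker:hlm
b_1=(19−6)−8=5

b_1=5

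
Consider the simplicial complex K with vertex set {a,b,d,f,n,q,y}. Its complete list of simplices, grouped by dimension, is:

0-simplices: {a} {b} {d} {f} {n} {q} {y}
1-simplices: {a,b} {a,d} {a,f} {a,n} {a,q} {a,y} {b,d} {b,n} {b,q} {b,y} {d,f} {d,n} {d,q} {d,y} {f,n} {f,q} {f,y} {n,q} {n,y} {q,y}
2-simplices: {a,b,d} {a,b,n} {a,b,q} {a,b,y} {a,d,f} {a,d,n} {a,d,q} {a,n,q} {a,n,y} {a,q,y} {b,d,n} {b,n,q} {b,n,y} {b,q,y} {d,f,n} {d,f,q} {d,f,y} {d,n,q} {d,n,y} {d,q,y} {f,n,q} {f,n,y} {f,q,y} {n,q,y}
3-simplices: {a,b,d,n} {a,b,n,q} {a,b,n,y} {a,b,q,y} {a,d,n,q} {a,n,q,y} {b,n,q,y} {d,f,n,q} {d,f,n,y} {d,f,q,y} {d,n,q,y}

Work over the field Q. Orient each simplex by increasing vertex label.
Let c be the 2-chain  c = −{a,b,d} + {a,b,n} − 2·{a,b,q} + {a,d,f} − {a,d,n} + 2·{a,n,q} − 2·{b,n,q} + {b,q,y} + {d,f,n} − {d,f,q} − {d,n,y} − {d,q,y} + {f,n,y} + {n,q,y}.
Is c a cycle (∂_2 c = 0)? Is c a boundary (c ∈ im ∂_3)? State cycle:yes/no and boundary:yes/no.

cycle:no boundary:no

n_0=7 n_1=20 n_2=24 n_3=11  [Q]
∂1: piv[ab,ad,af,an,aq,ay] rk=6  ker:bd,bn,bq,by,df,dn,dq,dy,fn,fq,fy,nq,ny,qy
∂2: piv[abd,abn,abq,aby,adf,adn,adq,anq,any,aqy,dfn,dfq,dfy,dny] rk=14  ker:bdn,bnq,bny,bqy,dnq,dqy,fnq,fny,fqy,nqy
∂3: piv[abdn,abnq,abny,abqy,adnq,anqy,dfnq,dfny,dfqy,dnqy] rk=10  ker:bnqy
∂2c = −2·{a,b} + {a,d} − {a,f} + 2·{a,n} − {b,d} − {b,n} + {b,q} − {b,y} + {d,f} − 3·{d,n} + 2·{d,y} + 2·{f,n} − {f,q} − {f,y} + {n,q} − {n,y} + {q,y}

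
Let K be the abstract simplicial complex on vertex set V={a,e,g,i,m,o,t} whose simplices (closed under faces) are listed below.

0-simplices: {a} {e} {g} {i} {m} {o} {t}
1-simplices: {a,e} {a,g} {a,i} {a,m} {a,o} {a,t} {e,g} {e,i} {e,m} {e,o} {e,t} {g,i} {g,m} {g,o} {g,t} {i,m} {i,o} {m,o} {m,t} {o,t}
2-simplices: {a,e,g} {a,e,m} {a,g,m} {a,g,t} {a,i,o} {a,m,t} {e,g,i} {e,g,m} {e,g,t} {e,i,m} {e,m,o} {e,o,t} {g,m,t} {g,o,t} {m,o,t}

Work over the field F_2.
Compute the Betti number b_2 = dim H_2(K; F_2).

b_2=3

n_0=7 n_1=20 n_2=15  [Z2]
∂1: piv[ae,ag,ai,am,ao,at] rk=6  ker:eg,ei,em,eo,et,gi,gm,go,gt,im,io,mo,mt,ot
∂2: piv[aeg,aem,agm,agt,aio,amt,egi,egt,eim,emo,eot,got] rk=12  ker:egm,gmt,mot
b_2=(15−12)−0=3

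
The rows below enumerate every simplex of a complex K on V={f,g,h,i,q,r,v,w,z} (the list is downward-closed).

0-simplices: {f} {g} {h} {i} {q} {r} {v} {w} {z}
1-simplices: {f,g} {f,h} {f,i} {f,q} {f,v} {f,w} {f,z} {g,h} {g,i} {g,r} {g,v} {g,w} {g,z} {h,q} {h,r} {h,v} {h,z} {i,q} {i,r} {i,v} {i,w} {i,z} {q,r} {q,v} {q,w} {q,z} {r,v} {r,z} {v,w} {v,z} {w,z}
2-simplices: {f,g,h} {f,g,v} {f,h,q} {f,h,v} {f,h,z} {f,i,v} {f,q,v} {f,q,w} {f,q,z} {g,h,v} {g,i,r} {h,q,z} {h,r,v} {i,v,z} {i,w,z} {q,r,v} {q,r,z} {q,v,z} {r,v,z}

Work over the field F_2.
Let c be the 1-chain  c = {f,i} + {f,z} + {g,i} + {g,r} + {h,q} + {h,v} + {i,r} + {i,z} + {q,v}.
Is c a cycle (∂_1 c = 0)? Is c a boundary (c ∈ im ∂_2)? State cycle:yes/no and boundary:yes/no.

cycle:yes boundary:yes

n_0=9 n_1=31 n_2=19  [Z2]
∂1: piv[fg,fh,fi,fq,fv,fw,fz,gr] rk=8  ker:gh,gi,gv,gw,gz,hq,hr,hv,hz,iq,ir,iv,iw,iz,qr,qv,qw,qz,rv,rz,vw,vz,wz
∂2: piv[fgh,fgv,fhq,fhv,fhz,fiv,fqv,fqw,fqz,gir,hrv,ivz,iwz,qrv,qrz,qvz] rk=16  ker:ghv,hqz,rvz
∂1c = 0
c vs im∂2: reduces to 0 ⇒ boundary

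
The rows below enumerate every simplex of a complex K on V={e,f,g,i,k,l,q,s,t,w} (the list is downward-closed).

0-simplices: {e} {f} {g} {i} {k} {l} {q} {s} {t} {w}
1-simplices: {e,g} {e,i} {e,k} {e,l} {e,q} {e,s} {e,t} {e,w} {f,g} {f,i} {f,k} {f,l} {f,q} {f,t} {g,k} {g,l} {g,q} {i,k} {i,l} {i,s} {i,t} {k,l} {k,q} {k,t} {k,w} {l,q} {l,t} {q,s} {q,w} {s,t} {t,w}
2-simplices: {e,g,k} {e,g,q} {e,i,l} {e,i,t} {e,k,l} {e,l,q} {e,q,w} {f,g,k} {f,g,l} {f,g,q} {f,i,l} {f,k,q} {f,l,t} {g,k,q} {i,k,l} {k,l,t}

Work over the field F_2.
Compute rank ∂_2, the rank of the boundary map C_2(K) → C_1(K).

rank∂_2=15

n_0=10 n_1=31 n_2=16  [Z2]
∂1: piv[eg,ei,ek,el,eq,es,et,ew,fg] rk=9  ker:fi,fk,fl,fq,ft,gk,gl,gq,ik,il,is,it,kl,kq,kt,kw,lq,lt,qs,qw,st,tw
∂2: piv[egk,egq,eil,eit,ekl,elq,eqw,fgk,fgl,fgq,fil,fkq,flt,ikl,klt] rk=15  ker:gkq
rk∂_2=15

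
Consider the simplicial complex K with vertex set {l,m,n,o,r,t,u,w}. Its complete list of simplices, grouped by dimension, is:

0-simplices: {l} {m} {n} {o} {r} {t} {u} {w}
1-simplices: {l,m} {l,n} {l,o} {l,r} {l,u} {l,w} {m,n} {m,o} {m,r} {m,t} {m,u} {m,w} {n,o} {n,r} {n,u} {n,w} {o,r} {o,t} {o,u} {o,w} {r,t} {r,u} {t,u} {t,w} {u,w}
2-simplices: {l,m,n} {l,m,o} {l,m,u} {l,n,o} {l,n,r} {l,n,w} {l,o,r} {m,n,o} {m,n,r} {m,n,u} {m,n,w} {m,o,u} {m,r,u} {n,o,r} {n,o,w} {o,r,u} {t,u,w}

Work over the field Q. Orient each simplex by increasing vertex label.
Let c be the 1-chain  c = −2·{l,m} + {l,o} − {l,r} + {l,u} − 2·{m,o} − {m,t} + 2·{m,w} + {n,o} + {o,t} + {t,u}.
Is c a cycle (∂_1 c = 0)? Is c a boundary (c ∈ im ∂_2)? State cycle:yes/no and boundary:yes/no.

n_0=8 n_1=25 n_2=17  [Q]
∂1: piv[lm,ln,lo,lr,lu,lw,mt] rk=7  ker:mn,mo,mr,mu,mw,no,nr,nu,nw,or,ot,ou,ow,rt,ru,tu,tw,uw
∂2: piv[lmn,lmo,lmu,lno,lnr,lnw,lor,mnr,mnu,mnw,mou,mru,now,tuw] rk=14  ker:mno,nor,oru
∂1c = {l} − {m} − {n} − {o} − {r} − {t} + 2·{u} + 2·{w}

cycle:no boundary:no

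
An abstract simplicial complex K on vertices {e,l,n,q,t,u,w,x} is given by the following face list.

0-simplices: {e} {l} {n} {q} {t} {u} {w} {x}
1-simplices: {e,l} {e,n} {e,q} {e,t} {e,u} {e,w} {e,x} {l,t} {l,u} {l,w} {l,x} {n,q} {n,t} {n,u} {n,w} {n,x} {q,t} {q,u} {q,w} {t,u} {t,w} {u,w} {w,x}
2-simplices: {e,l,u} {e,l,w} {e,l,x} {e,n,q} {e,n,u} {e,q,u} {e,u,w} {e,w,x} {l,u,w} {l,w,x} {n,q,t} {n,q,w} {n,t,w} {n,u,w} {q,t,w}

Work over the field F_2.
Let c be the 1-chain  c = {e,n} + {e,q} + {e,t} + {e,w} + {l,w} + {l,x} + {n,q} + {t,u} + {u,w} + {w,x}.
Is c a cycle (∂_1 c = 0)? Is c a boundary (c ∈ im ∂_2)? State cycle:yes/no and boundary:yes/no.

cycle:yes boundary:no

n_0=8 n_1=23 n_2=15  [Z2]
∂1: piv[el,en,eq,et,eu,ew,ex] rk=7  ker:lt,lu,lw,lx,nq,nt,nu,nw,nx,qt,qu,qw,tu,tw,uw,wx
∂2: piv[elu,elw,elx,enq,enu,equ,euw,ewx,nqt,nqw,ntw,nuw] rk=12  ker:luw,lwx,qtw
∂1c = 0
c vs im∂2: residual ≠ 0 ⇒ not boundary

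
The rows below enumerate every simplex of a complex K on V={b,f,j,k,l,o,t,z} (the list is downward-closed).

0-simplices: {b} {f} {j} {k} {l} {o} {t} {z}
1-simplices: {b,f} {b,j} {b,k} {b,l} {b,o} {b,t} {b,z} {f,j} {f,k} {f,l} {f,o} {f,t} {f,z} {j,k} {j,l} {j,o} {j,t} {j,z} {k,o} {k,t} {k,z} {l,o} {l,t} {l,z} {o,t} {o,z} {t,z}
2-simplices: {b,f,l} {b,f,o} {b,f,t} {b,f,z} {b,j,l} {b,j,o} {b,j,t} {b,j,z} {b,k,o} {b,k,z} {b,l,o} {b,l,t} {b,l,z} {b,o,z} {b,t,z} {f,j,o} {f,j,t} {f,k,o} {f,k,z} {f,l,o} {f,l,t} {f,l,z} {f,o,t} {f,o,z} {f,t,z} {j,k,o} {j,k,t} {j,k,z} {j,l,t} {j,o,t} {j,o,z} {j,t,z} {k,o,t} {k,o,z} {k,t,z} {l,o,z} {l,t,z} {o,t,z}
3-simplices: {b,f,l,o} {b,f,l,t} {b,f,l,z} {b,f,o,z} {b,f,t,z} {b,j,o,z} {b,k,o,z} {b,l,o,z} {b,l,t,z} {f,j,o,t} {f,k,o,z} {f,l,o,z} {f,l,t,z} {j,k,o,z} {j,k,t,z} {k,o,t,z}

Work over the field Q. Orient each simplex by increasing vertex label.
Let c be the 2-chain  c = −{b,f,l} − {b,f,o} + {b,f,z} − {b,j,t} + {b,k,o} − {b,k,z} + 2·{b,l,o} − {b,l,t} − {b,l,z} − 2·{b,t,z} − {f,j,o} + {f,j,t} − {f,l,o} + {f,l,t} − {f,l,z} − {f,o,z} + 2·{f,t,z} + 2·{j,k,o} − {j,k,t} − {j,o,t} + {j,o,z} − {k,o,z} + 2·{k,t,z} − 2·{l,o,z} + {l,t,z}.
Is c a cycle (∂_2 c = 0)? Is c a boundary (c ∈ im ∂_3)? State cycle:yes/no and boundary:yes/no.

n_0=8 n_1=27 n_2=38 n_3=16  [Q]
∂1: piv[bf,bj,bk,bl,bo,bt,bz] rk=7  ker:fj,fk,fl,fo,ft,fz,jk,jl,jo,jt,jz,ko,kt,kz,lo,lt,lz,ot,oz,tz
∂2: piv[bfl,bfo,bft,bfz,bjl,bjo,bjt,bjz,bko,bkz,blo,blt,blz,boz,btz,fjo,fko,fot,jko,jkt] rk=20  ker:fjt,fkz,flo,flt,flz,foz,ftz,jkz,jlt,jot,joz,jtz,kot,koz,ktz,loz,ltz,otz
∂3: piv[bflo,bflt,bflz,bfoz,bftz,bjoz,bkoz,bloz,bltz,fjot,fkoz,jkoz,jktz,kotz] rk=14  ker:floz,fltz
∂2c = −{b,f} − {b,j} + {b,l} − 2·{b,o} + 3·{b,z} − 2·{f,l} + {f,z} + {j,k} − 3·{j,o} + 2·{j,t} − {j,z} + 2·{k,o} + {k,t} − 2·{k,z} − {l,o} + {l,t} − {l,z} − {o,t} − 3·{o,z} + 3·{t,z}

cycle:no boundary:no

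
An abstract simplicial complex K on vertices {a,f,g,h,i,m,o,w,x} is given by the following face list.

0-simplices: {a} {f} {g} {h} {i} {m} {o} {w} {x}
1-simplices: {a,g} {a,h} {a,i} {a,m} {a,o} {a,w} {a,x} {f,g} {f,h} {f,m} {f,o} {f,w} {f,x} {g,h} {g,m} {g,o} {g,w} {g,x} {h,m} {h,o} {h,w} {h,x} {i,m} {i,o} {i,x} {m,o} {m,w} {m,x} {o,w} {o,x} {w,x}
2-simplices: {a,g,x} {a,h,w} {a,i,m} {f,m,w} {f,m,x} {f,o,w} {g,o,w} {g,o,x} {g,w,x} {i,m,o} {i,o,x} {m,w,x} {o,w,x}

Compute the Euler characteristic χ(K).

n_0=9 n_1=31 n_2=13
χ=+9−31+13=-9

χ(K)=-9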